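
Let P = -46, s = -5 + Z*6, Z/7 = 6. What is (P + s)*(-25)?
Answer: -5025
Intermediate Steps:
Z = 42 (Z = 7*6 = 42)
s = 247 (s = -5 + 42*6 = -5 + 252 = 247)
(P + s)*(-25) = (-46 + 247)*(-25) = 201*(-25) = -5025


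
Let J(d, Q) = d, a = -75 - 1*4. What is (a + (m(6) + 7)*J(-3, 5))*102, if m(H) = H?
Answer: -12036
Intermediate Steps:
a = -79 (a = -75 - 4 = -79)
(a + (m(6) + 7)*J(-3, 5))*102 = (-79 + (6 + 7)*(-3))*102 = (-79 + 13*(-3))*102 = (-79 - 39)*102 = -118*102 = -12036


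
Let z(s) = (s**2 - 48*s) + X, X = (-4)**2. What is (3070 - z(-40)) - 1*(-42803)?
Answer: 42337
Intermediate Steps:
X = 16
z(s) = 16 + s**2 - 48*s (z(s) = (s**2 - 48*s) + 16 = 16 + s**2 - 48*s)
(3070 - z(-40)) - 1*(-42803) = (3070 - (16 + (-40)**2 - 48*(-40))) - 1*(-42803) = (3070 - (16 + 1600 + 1920)) + 42803 = (3070 - 1*3536) + 42803 = (3070 - 3536) + 42803 = -466 + 42803 = 42337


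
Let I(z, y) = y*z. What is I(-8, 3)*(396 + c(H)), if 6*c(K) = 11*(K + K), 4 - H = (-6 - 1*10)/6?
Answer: -30272/3 ≈ -10091.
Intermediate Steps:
H = 20/3 (H = 4 - (-6 - 1*10)/6 = 4 - (-6 - 10)/6 = 4 - (-16)/6 = 4 - 1*(-8/3) = 4 + 8/3 = 20/3 ≈ 6.6667)
c(K) = 11*K/3 (c(K) = (11*(K + K))/6 = (11*(2*K))/6 = (22*K)/6 = 11*K/3)
I(-8, 3)*(396 + c(H)) = (3*(-8))*(396 + (11/3)*(20/3)) = -24*(396 + 220/9) = -24*3784/9 = -30272/3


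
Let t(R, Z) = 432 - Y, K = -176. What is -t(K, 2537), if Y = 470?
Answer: 38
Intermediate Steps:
t(R, Z) = -38 (t(R, Z) = 432 - 1*470 = 432 - 470 = -38)
-t(K, 2537) = -1*(-38) = 38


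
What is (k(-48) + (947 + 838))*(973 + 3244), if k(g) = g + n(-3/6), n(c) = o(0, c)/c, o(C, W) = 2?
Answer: 7308061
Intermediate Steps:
n(c) = 2/c
k(g) = -4 + g (k(g) = g + 2/((-3/6)) = g + 2/((-3*⅙)) = g + 2/(-½) = g + 2*(-2) = g - 4 = -4 + g)
(k(-48) + (947 + 838))*(973 + 3244) = ((-4 - 48) + (947 + 838))*(973 + 3244) = (-52 + 1785)*4217 = 1733*4217 = 7308061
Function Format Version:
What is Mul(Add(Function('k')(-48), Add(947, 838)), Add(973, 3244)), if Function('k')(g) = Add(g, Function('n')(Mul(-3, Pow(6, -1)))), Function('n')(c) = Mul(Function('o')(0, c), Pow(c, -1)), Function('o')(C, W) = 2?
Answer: 7308061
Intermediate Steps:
Function('n')(c) = Mul(2, Pow(c, -1))
Function('k')(g) = Add(-4, g) (Function('k')(g) = Add(g, Mul(2, Pow(Mul(-3, Pow(6, -1)), -1))) = Add(g, Mul(2, Pow(Mul(-3, Rational(1, 6)), -1))) = Add(g, Mul(2, Pow(Rational(-1, 2), -1))) = Add(g, Mul(2, -2)) = Add(g, -4) = Add(-4, g))
Mul(Add(Function('k')(-48), Add(947, 838)), Add(973, 3244)) = Mul(Add(Add(-4, -48), Add(947, 838)), Add(973, 3244)) = Mul(Add(-52, 1785), 4217) = Mul(1733, 4217) = 7308061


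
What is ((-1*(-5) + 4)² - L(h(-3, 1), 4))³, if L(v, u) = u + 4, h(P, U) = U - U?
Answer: 389017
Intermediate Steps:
h(P, U) = 0
L(v, u) = 4 + u
((-1*(-5) + 4)² - L(h(-3, 1), 4))³ = ((-1*(-5) + 4)² - (4 + 4))³ = ((5 + 4)² - 1*8)³ = (9² - 8)³ = (81 - 8)³ = 73³ = 389017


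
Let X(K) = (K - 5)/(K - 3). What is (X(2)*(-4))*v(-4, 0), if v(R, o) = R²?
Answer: -192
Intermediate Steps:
X(K) = (-5 + K)/(-3 + K)
(X(2)*(-4))*v(-4, 0) = (((-5 + 2)/(-3 + 2))*(-4))*(-4)² = ((-3/(-1))*(-4))*16 = (-1*(-3)*(-4))*16 = (3*(-4))*16 = -12*16 = -192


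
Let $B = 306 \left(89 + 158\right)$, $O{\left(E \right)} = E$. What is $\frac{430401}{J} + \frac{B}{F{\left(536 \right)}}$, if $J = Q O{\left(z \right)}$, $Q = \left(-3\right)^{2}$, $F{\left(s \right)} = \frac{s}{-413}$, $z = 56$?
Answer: $- \frac{645910397}{11256} \approx -57384.0$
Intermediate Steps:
$F{\left(s \right)} = - \frac{s}{413}$ ($F{\left(s \right)} = s \left(- \frac{1}{413}\right) = - \frac{s}{413}$)
$B = 75582$ ($B = 306 \cdot 247 = 75582$)
$Q = 9$
$J = 504$ ($J = 9 \cdot 56 = 504$)
$\frac{430401}{J} + \frac{B}{F{\left(536 \right)}} = \frac{430401}{504} + \frac{75582}{\left(- \frac{1}{413}\right) 536} = 430401 \cdot \frac{1}{504} + \frac{75582}{- \frac{536}{413}} = \frac{143467}{168} + 75582 \left(- \frac{413}{536}\right) = \frac{143467}{168} - \frac{15607683}{268} = - \frac{645910397}{11256}$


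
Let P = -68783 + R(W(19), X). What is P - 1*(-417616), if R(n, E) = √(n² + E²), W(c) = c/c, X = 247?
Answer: 348833 + √61010 ≈ 3.4908e+5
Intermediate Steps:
W(c) = 1
R(n, E) = √(E² + n²)
P = -68783 + √61010 (P = -68783 + √(247² + 1²) = -68783 + √(61009 + 1) = -68783 + √61010 ≈ -68536.)
P - 1*(-417616) = (-68783 + √61010) - 1*(-417616) = (-68783 + √61010) + 417616 = 348833 + √61010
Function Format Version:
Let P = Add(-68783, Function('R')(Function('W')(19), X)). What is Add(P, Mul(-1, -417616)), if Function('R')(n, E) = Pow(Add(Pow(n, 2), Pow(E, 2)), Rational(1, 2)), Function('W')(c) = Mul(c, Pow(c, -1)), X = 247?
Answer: Add(348833, Pow(61010, Rational(1, 2))) ≈ 3.4908e+5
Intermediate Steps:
Function('W')(c) = 1
Function('R')(n, E) = Pow(Add(Pow(E, 2), Pow(n, 2)), Rational(1, 2))
P = Add(-68783, Pow(61010, Rational(1, 2))) (P = Add(-68783, Pow(Add(Pow(247, 2), Pow(1, 2)), Rational(1, 2))) = Add(-68783, Pow(Add(61009, 1), Rational(1, 2))) = Add(-68783, Pow(61010, Rational(1, 2))) ≈ -68536.)
Add(P, Mul(-1, -417616)) = Add(Add(-68783, Pow(61010, Rational(1, 2))), Mul(-1, -417616)) = Add(Add(-68783, Pow(61010, Rational(1, 2))), 417616) = Add(348833, Pow(61010, Rational(1, 2)))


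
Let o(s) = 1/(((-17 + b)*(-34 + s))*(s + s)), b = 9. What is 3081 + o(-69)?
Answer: 350346671/113712 ≈ 3081.0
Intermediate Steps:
o(s) = 1/(2*s*(272 - 8*s)) (o(s) = 1/(((-17 + 9)*(-34 + s))*(s + s)) = 1/((-8*(-34 + s))*(2*s)) = 1/((272 - 8*s)*(2*s)) = 1/(2*s*(272 - 8*s)))
3081 + o(-69) = 3081 - 1/16/(-69*(-34 - 69)) = 3081 - 1/16*(-1/69)/(-103) = 3081 - 1/16*(-1/69)*(-1/103) = 3081 - 1/113712 = 350346671/113712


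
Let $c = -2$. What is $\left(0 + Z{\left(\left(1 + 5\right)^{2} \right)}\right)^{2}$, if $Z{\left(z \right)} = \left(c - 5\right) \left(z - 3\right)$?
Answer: $53361$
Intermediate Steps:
$Z{\left(z \right)} = 21 - 7 z$ ($Z{\left(z \right)} = \left(-2 - 5\right) \left(z - 3\right) = - 7 \left(-3 + z\right) = 21 - 7 z$)
$\left(0 + Z{\left(\left(1 + 5\right)^{2} \right)}\right)^{2} = \left(0 + \left(21 - 7 \left(1 + 5\right)^{2}\right)\right)^{2} = \left(0 + \left(21 - 7 \cdot 6^{2}\right)\right)^{2} = \left(0 + \left(21 - 252\right)\right)^{2} = \left(0 - 231\right)^{2} = \left(-231\right)^{2} = 53361$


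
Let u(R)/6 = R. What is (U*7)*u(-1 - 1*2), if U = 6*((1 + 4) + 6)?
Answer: -8316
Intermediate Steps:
u(R) = 6*R
U = 66 (U = 6*(5 + 6) = 6*11 = 66)
(U*7)*u(-1 - 1*2) = (66*7)*(6*(-1 - 1*2)) = 462*(6*(-1 - 2)) = 462*(6*(-3)) = 462*(-18) = -8316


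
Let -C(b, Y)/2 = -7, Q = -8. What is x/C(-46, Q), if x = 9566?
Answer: 4783/7 ≈ 683.29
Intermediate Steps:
C(b, Y) = 14 (C(b, Y) = -2*(-7) = 14)
x/C(-46, Q) = 9566/14 = 9566*(1/14) = 4783/7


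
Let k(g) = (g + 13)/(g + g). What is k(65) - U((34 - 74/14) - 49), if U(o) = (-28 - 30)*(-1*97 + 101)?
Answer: 1163/5 ≈ 232.60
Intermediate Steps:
k(g) = (13 + g)/(2*g) (k(g) = (13 + g)/((2*g)) = (13 + g)*(1/(2*g)) = (13 + g)/(2*g))
U(o) = -232 (U(o) = -58*(-97 + 101) = -58*4 = -232)
k(65) - U((34 - 74/14) - 49) = (1/2)*(13 + 65)/65 - 1*(-232) = (1/2)*(1/65)*78 + 232 = 3/5 + 232 = 1163/5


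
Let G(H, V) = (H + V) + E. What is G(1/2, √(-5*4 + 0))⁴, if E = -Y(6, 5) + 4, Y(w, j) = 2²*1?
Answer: 5921/16 - 79*I*√5 ≈ 370.06 - 176.65*I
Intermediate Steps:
Y(w, j) = 4 (Y(w, j) = 4*1 = 4)
E = 0 (E = -1*4 + 4 = -4 + 4 = 0)
G(H, V) = H + V (G(H, V) = (H + V) + 0 = H + V)
G(1/2, √(-5*4 + 0))⁴ = (1/2 + √(-5*4 + 0))⁴ = (½ + √(-20 + 0))⁴ = (½ + √(-20))⁴ = (½ + 2*I*√5)⁴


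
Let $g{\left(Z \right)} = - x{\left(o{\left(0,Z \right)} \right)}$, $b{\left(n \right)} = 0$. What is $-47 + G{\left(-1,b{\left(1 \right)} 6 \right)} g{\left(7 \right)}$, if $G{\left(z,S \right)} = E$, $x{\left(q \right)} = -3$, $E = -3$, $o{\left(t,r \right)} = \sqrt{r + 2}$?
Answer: $-56$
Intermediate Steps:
$o{\left(t,r \right)} = \sqrt{2 + r}$
$g{\left(Z \right)} = 3$ ($g{\left(Z \right)} = \left(-1\right) \left(-3\right) = 3$)
$G{\left(z,S \right)} = -3$
$-47 + G{\left(-1,b{\left(1 \right)} 6 \right)} g{\left(7 \right)} = -47 - 9 = -56$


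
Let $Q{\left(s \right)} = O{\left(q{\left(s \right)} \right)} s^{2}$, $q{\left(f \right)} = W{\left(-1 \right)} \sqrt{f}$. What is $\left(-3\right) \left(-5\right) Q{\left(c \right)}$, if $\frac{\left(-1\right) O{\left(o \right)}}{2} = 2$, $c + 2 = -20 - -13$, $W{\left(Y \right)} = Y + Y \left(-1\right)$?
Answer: $-4860$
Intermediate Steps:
$W{\left(Y \right)} = 0$ ($W{\left(Y \right)} = Y - Y = 0$)
$q{\left(f \right)} = 0$ ($q{\left(f \right)} = 0 \sqrt{f} = 0$)
$c = -9$ ($c = -2 - 7 = -9$)
$O{\left(o \right)} = -4$ ($O{\left(o \right)} = \left(-2\right) 2 = -4$)
$Q{\left(s \right)} = - 4 s^{2}$
$\left(-3\right) \left(-5\right) Q{\left(c \right)} = \left(-3\right) \left(-5\right) \left(- 4 \left(-9\right)^{2}\right) = 15 \left(\left(-4\right) 81\right) = 15 \left(-324\right) = -4860$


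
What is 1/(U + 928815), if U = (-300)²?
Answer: 1/1018815 ≈ 9.8153e-7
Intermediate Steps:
U = 90000
1/(U + 928815) = 1/(90000 + 928815) = 1/1018815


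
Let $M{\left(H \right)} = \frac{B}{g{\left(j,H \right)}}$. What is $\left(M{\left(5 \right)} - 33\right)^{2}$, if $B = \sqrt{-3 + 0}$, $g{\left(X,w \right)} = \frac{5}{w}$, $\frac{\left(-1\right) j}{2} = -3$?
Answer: $\left(33 - i \sqrt{3}\right)^{2} \approx 1086.0 - 114.32 i$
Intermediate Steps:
$j = 6$ ($j = \left(-2\right) \left(-3\right) = 6$)
$B = i \sqrt{3}$ ($B = \sqrt{-3} = i \sqrt{3} \approx 1.732 i$)
$M{\left(H \right)} = \frac{i H \sqrt{3}}{5}$ ($M{\left(H \right)} = \frac{i \sqrt{3}}{5 \frac{1}{H}} = i \sqrt{3} \frac{H}{5} = \frac{i H \sqrt{3}}{5}$)
$\left(M{\left(5 \right)} - 33\right)^{2} = \left(\frac{1}{5} i 5 \sqrt{3} - 33\right)^{2} = \left(i \sqrt{3} - 33\right)^{2} = \left(-33 + i \sqrt{3}\right)^{2}$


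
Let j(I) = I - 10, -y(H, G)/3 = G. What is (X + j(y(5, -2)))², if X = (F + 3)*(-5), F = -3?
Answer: 16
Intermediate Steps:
y(H, G) = -3*G
j(I) = -10 + I
X = 0 (X = (-3 + 3)*(-5) = 0*(-5) = 0)
(X + j(y(5, -2)))² = (0 + (-10 - 3*(-2)))² = (0 + (-10 + 6))² = (0 - 4)² = (-4)² = 16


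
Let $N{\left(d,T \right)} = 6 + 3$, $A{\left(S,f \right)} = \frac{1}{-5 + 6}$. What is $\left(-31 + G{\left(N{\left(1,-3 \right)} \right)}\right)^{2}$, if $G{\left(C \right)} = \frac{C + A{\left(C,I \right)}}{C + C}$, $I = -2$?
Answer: $\frac{75076}{81} \approx 926.86$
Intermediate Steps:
$A{\left(S,f \right)} = 1$ ($A{\left(S,f \right)} = 1^{-1} = 1$)
$N{\left(d,T \right)} = 9$
$G{\left(C \right)} = \frac{1 + C}{2 C}$ ($G{\left(C \right)} = \frac{C + 1}{C + C} = \frac{1 + C}{2 C}$)
$\left(-31 + G{\left(N{\left(1,-3 \right)} \right)}\right)^{2} = \left(-31 + \frac{1 + 9}{2 \cdot 9}\right)^{2} = \left(-31 + \frac{1}{2} \cdot \frac{1}{9} \cdot 10\right)^{2} = \left(-31 + \frac{5}{9}\right)^{2} = \left(- \frac{274}{9}\right)^{2} = \frac{75076}{81}$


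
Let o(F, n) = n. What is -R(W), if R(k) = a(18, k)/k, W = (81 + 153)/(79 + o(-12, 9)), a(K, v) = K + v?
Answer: -101/13 ≈ -7.7692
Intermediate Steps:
W = 117/44 (W = (81 + 153)/(79 + 9) = 234/88 = 234*(1/88) = 117/44 ≈ 2.6591)
R(k) = (18 + k)/k
-R(W) = -(18 + 117/44)/117/44 = -44*909/(117*44) = -1*101/13 = -101/13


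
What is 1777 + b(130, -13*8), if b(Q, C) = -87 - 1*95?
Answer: 1595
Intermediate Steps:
b(Q, C) = -182 (b(Q, C) = -87 - 95 = -182)
1777 + b(130, -13*8) = 1777 - 182 = 1595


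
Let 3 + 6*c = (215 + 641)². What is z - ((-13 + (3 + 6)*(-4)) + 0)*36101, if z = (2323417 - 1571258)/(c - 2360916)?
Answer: 23761868163133/13432763 ≈ 1.7689e+6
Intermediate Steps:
c = 732733/6 (c = -½ + (215 + 641)²/6 = -½ + (⅙)*856² = -½ + (⅙)*732736 = -½ + 366368/3 = 732733/6 ≈ 1.2212e+5)
z = -4512954/13432763 (z = (2323417 - 1571258)/(732733/6 - 2360916) = 752159/(-13432763/6) = 752159*(-6/13432763) = -4512954/13432763 ≈ -0.33597)
z - ((-13 + (3 + 6)*(-4)) + 0)*36101 = -4512954/13432763 - ((-13 + (3 + 6)*(-4)) + 0)*36101 = -4512954/13432763 - ((-13 + 9*(-4)) + 0)*36101 = -4512954/13432763 - ((-13 - 36) + 0)*36101 = -4512954/13432763 - (-49 + 0)*36101 = -4512954/13432763 - (-49)*36101 = -4512954/13432763 - 1*(-1768949) = -4512954/13432763 + 1768949 = 23761868163133/13432763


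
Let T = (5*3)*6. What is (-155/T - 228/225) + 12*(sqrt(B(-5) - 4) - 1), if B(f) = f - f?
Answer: -6631/450 + 24*I ≈ -14.736 + 24.0*I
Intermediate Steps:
B(f) = 0
T = 90 (T = 15*6 = 90)
(-155/T - 228/225) + 12*(sqrt(B(-5) - 4) - 1) = (-155/90 - 228/225) + 12*(sqrt(0 - 4) - 1) = (-155*1/90 - 228*1/225) + 12*(sqrt(-4) - 1) = (-31/18 - 76/75) + 12*(2*I - 1) = -1231/450 + 12*(-1 + 2*I) = -1231/450 + (-12 + 24*I) = -6631/450 + 24*I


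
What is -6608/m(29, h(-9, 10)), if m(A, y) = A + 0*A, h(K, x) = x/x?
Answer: -6608/29 ≈ -227.86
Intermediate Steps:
h(K, x) = 1
m(A, y) = A (m(A, y) = A + 0 = A)
-6608/m(29, h(-9, 10)) = -6608/29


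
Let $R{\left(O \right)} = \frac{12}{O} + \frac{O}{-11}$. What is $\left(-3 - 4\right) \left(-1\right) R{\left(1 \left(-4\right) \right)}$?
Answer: $- \frac{203}{11} \approx -18.455$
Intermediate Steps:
$R{\left(O \right)} = \frac{12}{O} - \frac{O}{11}$ ($R{\left(O \right)} = \frac{12}{O} + O \left(- \frac{1}{11}\right) = \frac{12}{O} - \frac{O}{11}$)
$\left(-3 - 4\right) \left(-1\right) R{\left(1 \left(-4\right) \right)} = \left(-3 - 4\right) \left(-1\right) \left(\frac{12}{1 \left(-4\right)} - \frac{1 \left(-4\right)}{11}\right) = \left(-7\right) \left(-1\right) \left(\frac{12}{-4} - - \frac{4}{11}\right) = 7 \left(12 \left(- \frac{1}{4}\right) + \frac{4}{11}\right) = 7 \left(-3 + \frac{4}{11}\right) = 7 \left(- \frac{29}{11}\right) = - \frac{203}{11}$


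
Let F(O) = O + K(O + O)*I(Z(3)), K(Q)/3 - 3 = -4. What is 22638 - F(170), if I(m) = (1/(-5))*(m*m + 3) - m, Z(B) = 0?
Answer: 112331/5 ≈ 22466.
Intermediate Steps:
K(Q) = -3 (K(Q) = 9 + 3*(-4) = 9 - 12 = -3)
I(m) = -3/5 - m - m**2/5 (I(m) = (1*(-1/5))*(m**2 + 3) - m = -(3 + m**2)/5 - m = (-3/5 - m**2/5) - m = -3/5 - m - m**2/5)
F(O) = 9/5 + O (F(O) = O - 3*(-3/5 - 1*0 - 1/5*0**2) = O - 3*(-3/5 + 0 - 1/5*0) = O - 3*(-3/5 + 0 + 0) = O - 3*(-3/5) = O + 9/5 = 9/5 + O)
22638 - F(170) = 22638 - (9/5 + 170) = 22638 - 1*859/5 = 22638 - 859/5 = 112331/5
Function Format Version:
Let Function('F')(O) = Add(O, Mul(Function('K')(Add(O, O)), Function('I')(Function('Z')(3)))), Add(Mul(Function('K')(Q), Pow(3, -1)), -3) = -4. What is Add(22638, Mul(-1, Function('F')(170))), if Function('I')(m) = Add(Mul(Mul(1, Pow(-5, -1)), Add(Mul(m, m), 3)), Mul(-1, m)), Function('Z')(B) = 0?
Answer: Rational(112331, 5) ≈ 22466.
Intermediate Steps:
Function('K')(Q) = -3 (Function('K')(Q) = Add(9, Mul(3, -4)) = Add(9, -12) = -3)
Function('I')(m) = Add(Rational(-3, 5), Mul(-1, m), Mul(Rational(-1, 5), Pow(m, 2))) (Function('I')(m) = Add(Mul(Mul(1, Rational(-1, 5)), Add(Pow(m, 2), 3)), Mul(-1, m)) = Add(Mul(Rational(-1, 5), Add(3, Pow(m, 2))), Mul(-1, m)) = Add(Add(Rational(-3, 5), Mul(Rational(-1, 5), Pow(m, 2))), Mul(-1, m)) = Add(Rational(-3, 5), Mul(-1, m), Mul(Rational(-1, 5), Pow(m, 2))))
Function('F')(O) = Add(Rational(9, 5), O) (Function('F')(O) = Add(O, Mul(-3, Add(Rational(-3, 5), Mul(-1, 0), Mul(Rational(-1, 5), Pow(0, 2))))) = Add(O, Mul(-3, Add(Rational(-3, 5), 0, Mul(Rational(-1, 5), 0)))) = Add(O, Mul(-3, Add(Rational(-3, 5), 0, 0))) = Add(O, Mul(-3, Rational(-3, 5))) = Add(O, Rational(9, 5)) = Add(Rational(9, 5), O))
Add(22638, Mul(-1, Function('F')(170))) = Add(22638, Mul(-1, Add(Rational(9, 5), 170))) = Add(22638, Mul(-1, Rational(859, 5))) = Add(22638, Rational(-859, 5)) = Rational(112331, 5)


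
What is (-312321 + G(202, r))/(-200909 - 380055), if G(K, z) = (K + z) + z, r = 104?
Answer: 131/244 ≈ 0.53689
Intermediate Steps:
G(K, z) = K + 2*z
(-312321 + G(202, r))/(-200909 - 380055) = (-312321 + (202 + 2*104))/(-200909 - 380055) = (-312321 + (202 + 208))/(-580964) = (-312321 + 410)*(-1/580964) = -311911*(-1/580964) = 131/244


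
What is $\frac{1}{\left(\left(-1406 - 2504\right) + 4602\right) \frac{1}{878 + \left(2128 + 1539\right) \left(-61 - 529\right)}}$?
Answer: $- \frac{540663}{173} \approx -3125.2$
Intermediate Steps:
$\frac{1}{\left(\left(-1406 - 2504\right) + 4602\right) \frac{1}{878 + \left(2128 + 1539\right) \left(-61 - 529\right)}} = \frac{1}{\left(\left(-1406 - 2504\right) + 4602\right) \frac{1}{878 + 3667 \left(-590\right)}} = \frac{1}{\left(-3910 + 4602\right) \frac{1}{878 - 2163530}} = \frac{1}{692 \frac{1}{-2162652}} = \frac{1}{692 \left(- \frac{1}{2162652}\right)} = \frac{1}{- \frac{173}{540663}} = - \frac{540663}{173}$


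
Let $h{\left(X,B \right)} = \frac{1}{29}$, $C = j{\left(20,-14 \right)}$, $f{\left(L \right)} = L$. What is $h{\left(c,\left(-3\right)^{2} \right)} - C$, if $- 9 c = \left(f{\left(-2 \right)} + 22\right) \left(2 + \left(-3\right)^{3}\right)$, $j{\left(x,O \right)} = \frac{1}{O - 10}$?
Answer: $\frac{53}{696} \approx 0.076149$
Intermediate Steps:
$j{\left(x,O \right)} = \frac{1}{-10 + O}$
$C = - \frac{1}{24}$ ($C = \frac{1}{-10 - 14} = \frac{1}{-24} = - \frac{1}{24} \approx -0.041667$)
$c = \frac{500}{9}$ ($c = - \frac{\left(-2 + 22\right) \left(2 + \left(-3\right)^{3}\right)}{9} = - \frac{20 \left(2 - 27\right)}{9} = - \frac{20 \left(-25\right)}{9} = \left(- \frac{1}{9}\right) \left(-500\right) = \frac{500}{9} \approx 55.556$)
$h{\left(X,B \right)} = \frac{1}{29}$
$h{\left(c,\left(-3\right)^{2} \right)} - C = \frac{1}{29} - - \frac{1}{24} = \frac{1}{29} + \frac{1}{24} = \frac{53}{696}$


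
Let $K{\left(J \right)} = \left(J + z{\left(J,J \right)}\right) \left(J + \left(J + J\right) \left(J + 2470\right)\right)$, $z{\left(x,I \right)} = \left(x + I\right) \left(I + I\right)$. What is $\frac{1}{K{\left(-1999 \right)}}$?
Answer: $- \frac{1}{30126990399285} \approx -3.3193 \cdot 10^{-14}$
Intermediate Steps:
$z{\left(x,I \right)} = 2 I \left(I + x\right)$ ($z{\left(x,I \right)} = \left(I + x\right) 2 I = 2 I \left(I + x\right)$)
$K{\left(J \right)} = \left(J + 4 J^{2}\right) \left(J + 2 J \left(2470 + J\right)\right)$ ($K{\left(J \right)} = \left(J + 2 J \left(J + J\right)\right) \left(J + \left(J + J\right) \left(J + 2470\right)\right) = \left(J + 2 J 2 J\right) \left(J + 2 J \left(2470 + J\right)\right) = \left(J + 4 J^{2}\right) \left(J + 2 J \left(2470 + J\right)\right)$)
$\frac{1}{K{\left(-1999 \right)}} = \frac{1}{\left(-1999\right)^{2} \left(4941 + 8 \left(-1999\right)^{2} + 19766 \left(-1999\right)\right)} = \frac{1}{3996001 \left(4941 + 8 \cdot 3996001 - 39512234\right)} = \frac{1}{3996001 \left(4941 + 31968008 - 39512234\right)} = \frac{1}{3996001 \left(-7539285\right)} = \frac{1}{-30126990399285} = - \frac{1}{30126990399285}$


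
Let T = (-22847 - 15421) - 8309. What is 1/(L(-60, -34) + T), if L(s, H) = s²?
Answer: -1/42977 ≈ -2.3268e-5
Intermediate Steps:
T = -46577 (T = -38268 - 8309 = -46577)
1/(L(-60, -34) + T) = 1/((-60)² - 46577) = 1/(3600 - 46577) = 1/(-42977) = -1/42977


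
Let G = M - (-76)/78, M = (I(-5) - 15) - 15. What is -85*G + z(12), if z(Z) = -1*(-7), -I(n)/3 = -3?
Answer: 66658/39 ≈ 1709.2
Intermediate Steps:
I(n) = 9 (I(n) = -3*(-3) = 9)
z(Z) = 7
M = -21 (M = (9 - 15) - 15 = -6 - 15 = -21)
G = -781/39 (G = -21 - (-76)/78 = -21 - 1*(-38/39) = -21 + 38/39 = -781/39 ≈ -20.026)
-85*G + z(12) = -85*(-781/39) + 7 = 66385/39 + 7 = 66658/39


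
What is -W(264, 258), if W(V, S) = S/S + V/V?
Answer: -2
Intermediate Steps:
W(V, S) = 2 (W(V, S) = 1 + 1 = 2)
-W(264, 258) = -1*2 = -2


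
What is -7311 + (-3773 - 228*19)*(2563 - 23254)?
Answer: 167693244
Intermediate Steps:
-7311 + (-3773 - 228*19)*(2563 - 23254) = -7311 + (-3773 - 4332)*(-20691) = -7311 - 8105*(-20691) = -7311 + 167700555 = 167693244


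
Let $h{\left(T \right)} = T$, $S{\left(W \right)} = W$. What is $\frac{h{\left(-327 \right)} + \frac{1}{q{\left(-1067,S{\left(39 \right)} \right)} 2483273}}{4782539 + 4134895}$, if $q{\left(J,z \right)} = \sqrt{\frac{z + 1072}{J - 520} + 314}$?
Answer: $- \frac{109}{2972478} + \frac{23 \sqrt{1491621}}{11010362167074420774} \approx -3.667 \cdot 10^{-5}$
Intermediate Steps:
$q{\left(J,z \right)} = \sqrt{314 + \frac{1072 + z}{-520 + J}}$ ($q{\left(J,z \right)} = \sqrt{\frac{1072 + z}{-520 + J} + 314} = \sqrt{314 + \frac{1072 + z}{-520 + J}}$)
$\frac{h{\left(-327 \right)} + \frac{1}{q{\left(-1067,S{\left(39 \right)} \right)} 2483273}}{4782539 + 4134895} = \frac{-327 + \frac{1}{\sqrt{\frac{-162208 + 39 + 314 \left(-1067\right)}{-520 - 1067}} \cdot 2483273}}{4782539 + 4134895} = \frac{-327 + \frac{1}{\sqrt{\frac{-162208 + 39 - 335038}{-1587}}} \cdot \frac{1}{2483273}}{8917434} = \left(-327 + \frac{1}{\sqrt{\left(- \frac{1}{1587}\right) \left(-497207\right)}} \frac{1}{2483273}\right) \frac{1}{8917434} = \left(-327 + \frac{1}{\sqrt{\frac{497207}{1587}}} \cdot \frac{1}{2483273}\right) \frac{1}{8917434} = \left(-327 + \frac{1}{\frac{1}{69} \sqrt{1491621}} \cdot \frac{1}{2483273}\right) \frac{1}{8917434} = \left(-327 + \frac{23 \sqrt{1491621}}{497207} \cdot \frac{1}{2483273}\right) \frac{1}{8917434} = \left(-327 + \frac{23 \sqrt{1491621}}{1234700718511}\right) \frac{1}{8917434} = - \frac{109}{2972478} + \frac{23 \sqrt{1491621}}{11010362167074420774}$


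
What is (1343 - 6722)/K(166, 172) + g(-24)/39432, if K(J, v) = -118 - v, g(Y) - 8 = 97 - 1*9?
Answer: 8838857/476470 ≈ 18.551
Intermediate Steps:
g(Y) = 96 (g(Y) = 8 + (97 - 1*9) = 8 + (97 - 9) = 8 + 88 = 96)
(1343 - 6722)/K(166, 172) + g(-24)/39432 = (1343 - 6722)/(-118 - 1*172) + 96/39432 = -5379/(-118 - 172) + 96*(1/39432) = -5379/(-290) + 4/1643 = -5379*(-1/290) + 4/1643 = 5379/290 + 4/1643 = 8838857/476470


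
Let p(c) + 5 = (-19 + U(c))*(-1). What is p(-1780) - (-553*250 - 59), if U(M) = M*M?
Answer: -3030077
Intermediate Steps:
U(M) = M²
p(c) = 14 - c² (p(c) = -5 + (-19 + c²)*(-1) = -5 + (19 - c²) = 14 - c²)
p(-1780) - (-553*250 - 59) = (14 - 1*(-1780)²) - (-553*250 - 59) = (14 - 1*3168400) - (-138250 - 59) = (14 - 3168400) - 1*(-138309) = -3168386 + 138309 = -3030077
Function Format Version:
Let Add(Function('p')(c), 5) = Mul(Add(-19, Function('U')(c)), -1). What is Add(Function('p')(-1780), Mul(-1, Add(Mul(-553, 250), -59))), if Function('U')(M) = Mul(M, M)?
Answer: -3030077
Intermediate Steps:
Function('U')(M) = Pow(M, 2)
Function('p')(c) = Add(14, Mul(-1, Pow(c, 2))) (Function('p')(c) = Add(-5, Mul(Add(-19, Pow(c, 2)), -1)) = Add(-5, Add(19, Mul(-1, Pow(c, 2)))) = Add(14, Mul(-1, Pow(c, 2))))
Add(Function('p')(-1780), Mul(-1, Add(Mul(-553, 250), -59))) = Add(Add(14, Mul(-1, Pow(-1780, 2))), Mul(-1, Add(Mul(-553, 250), -59))) = Add(Add(14, Mul(-1, 3168400)), Mul(-1, Add(-138250, -59))) = Add(Add(14, -3168400), Mul(-1, -138309)) = Add(-3168386, 138309) = -3030077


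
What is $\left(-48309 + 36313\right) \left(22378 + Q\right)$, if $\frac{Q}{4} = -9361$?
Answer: $180731736$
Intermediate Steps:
$Q = -37444$ ($Q = 4 \left(-9361\right) = -37444$)
$\left(-48309 + 36313\right) \left(22378 + Q\right) = \left(-48309 + 36313\right) \left(22378 - 37444\right) = \left(-11996\right) \left(-15066\right) = 180731736$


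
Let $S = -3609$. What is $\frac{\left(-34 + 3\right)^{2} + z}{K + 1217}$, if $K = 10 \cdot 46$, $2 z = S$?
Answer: $- \frac{1687}{3354} \approx -0.50298$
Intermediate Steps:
$z = - \frac{3609}{2}$ ($z = \frac{1}{2} \left(-3609\right) = - \frac{3609}{2} \approx -1804.5$)
$K = 460$
$\frac{\left(-34 + 3\right)^{2} + z}{K + 1217} = \frac{\left(-34 + 3\right)^{2} - \frac{3609}{2}}{460 + 1217} = \frac{\left(-31\right)^{2} - \frac{3609}{2}}{1677} = \left(961 - \frac{3609}{2}\right) \frac{1}{1677} = \left(- \frac{1687}{2}\right) \frac{1}{1677} = - \frac{1687}{3354}$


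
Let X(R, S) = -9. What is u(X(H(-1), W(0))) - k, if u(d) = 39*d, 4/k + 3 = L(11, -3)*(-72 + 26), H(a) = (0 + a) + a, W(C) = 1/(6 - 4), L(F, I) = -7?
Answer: -111973/319 ≈ -351.01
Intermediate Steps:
W(C) = 1/2
H(a) = 2*a (H(a) = a + a = 2*a)
k = 4/319 (k = 4/(-3 - 7*(-72 + 26)) = 4/(-3 - 7*(-46)) = 4/(-3 + 322) = 4/319 ≈ 0.012539)
u(X(H(-1), W(0))) - k = 39*(-9) - 1*4/319 = -351 - 4/319 = -111973/319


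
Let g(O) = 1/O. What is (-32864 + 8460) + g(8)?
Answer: -195231/8 ≈ -24404.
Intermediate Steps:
(-32864 + 8460) + g(8) = (-32864 + 8460) + 1/8 = -24404 + 1/8 = -195231/8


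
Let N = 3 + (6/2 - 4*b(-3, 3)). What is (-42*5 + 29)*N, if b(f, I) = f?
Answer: -3258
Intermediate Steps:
N = 18 (N = 3 + (6/2 - 4*(-3)) = 3 + (6*(½) + 12) = 3 + (3 + 12) = 3 + 15 = 18)
(-42*5 + 29)*N = (-42*5 + 29)*18 = (-210 + 29)*18 = -181*18 = -3258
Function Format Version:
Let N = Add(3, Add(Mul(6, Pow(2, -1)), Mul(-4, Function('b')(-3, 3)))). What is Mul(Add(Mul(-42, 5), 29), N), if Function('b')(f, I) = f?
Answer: -3258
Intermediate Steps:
N = 18 (N = Add(3, Add(Mul(6, Pow(2, -1)), Mul(-4, -3))) = Add(3, Add(Mul(6, Rational(1, 2)), 12)) = Add(3, Add(3, 12)) = Add(3, 15) = 18)
Mul(Add(Mul(-42, 5), 29), N) = Mul(Add(Mul(-42, 5), 29), 18) = Mul(Add(-210, 29), 18) = Mul(-181, 18) = -3258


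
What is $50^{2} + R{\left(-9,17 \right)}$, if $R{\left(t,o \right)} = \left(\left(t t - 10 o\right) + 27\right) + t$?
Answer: $2429$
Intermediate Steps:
$R{\left(t,o \right)} = 27 + t + t^{2} - 10 o$ ($R{\left(t,o \right)} = \left(\left(t^{2} - 10 o\right) + 27\right) + t = \left(27 + t^{2} - 10 o\right) + t = 27 + t + t^{2} - 10 o$)
$50^{2} + R{\left(-9,17 \right)} = 50^{2} + \left(27 - 9 + \left(-9\right)^{2} - 170\right) = 2500 + \left(27 - 9 + 81 - 170\right) = 2500 - 71 = 2429$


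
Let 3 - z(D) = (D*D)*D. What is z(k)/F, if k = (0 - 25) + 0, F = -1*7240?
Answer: -3907/1810 ≈ -2.1586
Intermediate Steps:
F = -7240
k = -25 (k = -25 + 0 = -25)
z(D) = 3 - D³ (z(D) = 3 - D*D*D = 3 - D²*D = 3 - D³)
z(k)/F = (3 - 1*(-25)³)/(-7240) = (3 - 1*(-15625))*(-1/7240) = (3 + 15625)*(-1/7240) = 15628*(-1/7240) = -3907/1810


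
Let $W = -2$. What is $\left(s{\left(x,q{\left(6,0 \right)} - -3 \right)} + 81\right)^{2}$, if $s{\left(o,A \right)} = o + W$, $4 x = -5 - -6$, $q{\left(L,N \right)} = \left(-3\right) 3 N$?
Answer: $\frac{100489}{16} \approx 6280.6$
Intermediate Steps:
$q{\left(L,N \right)} = - 9 N$
$x = \frac{1}{4}$ ($x = \frac{-5 - -6}{4} = \frac{-5 + 6}{4} = \frac{1}{4} \cdot 1 = \frac{1}{4} \approx 0.25$)
$s{\left(o,A \right)} = -2 + o$ ($s{\left(o,A \right)} = o - 2 = -2 + o$)
$\left(s{\left(x,q{\left(6,0 \right)} - -3 \right)} + 81\right)^{2} = \left(\left(-2 + \frac{1}{4}\right) + 81\right)^{2} = \left(- \frac{7}{4} + 81\right)^{2} = \left(\frac{317}{4}\right)^{2} = \frac{100489}{16}$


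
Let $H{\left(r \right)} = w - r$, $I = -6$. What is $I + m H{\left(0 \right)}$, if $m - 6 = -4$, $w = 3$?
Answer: $0$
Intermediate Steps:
$H{\left(r \right)} = 3 - r$
$m = 2$ ($m = 6 - 4 = 2$)
$I + m H{\left(0 \right)} = -6 + 2 \left(3 - 0\right) = -6 + 2 \left(3 + 0\right) = -6 + 2 \cdot 3 = -6 + 6 = 0$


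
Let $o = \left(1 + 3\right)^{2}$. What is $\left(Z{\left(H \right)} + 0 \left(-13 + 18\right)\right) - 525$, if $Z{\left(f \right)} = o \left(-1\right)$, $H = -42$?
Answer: $-541$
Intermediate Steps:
$o = 16$ ($o = 4^{2} = 16$)
$Z{\left(f \right)} = -16$ ($Z{\left(f \right)} = 16 \left(-1\right) = -16$)
$\left(Z{\left(H \right)} + 0 \left(-13 + 18\right)\right) - 525 = \left(-16 + 0 \left(-13 + 18\right)\right) - 525 = \left(-16 + 0 \cdot 5\right) - 525 = \left(-16 + 0\right) - 525 = -16 - 525 = -541$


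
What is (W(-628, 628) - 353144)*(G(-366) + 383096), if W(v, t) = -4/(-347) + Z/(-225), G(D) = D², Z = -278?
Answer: -14255961488640568/78075 ≈ -1.8259e+11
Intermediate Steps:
W(v, t) = 97366/78075 (W(v, t) = -4/(-347) - 278/(-225) = -4*(-1/347) - 278*(-1/225) = 4/347 + 278/225 = 97366/78075)
(W(-628, 628) - 353144)*(G(-366) + 383096) = (97366/78075 - 353144)*((-366)² + 383096) = -27571620434*(133956 + 383096)/78075 = -27571620434/78075*517052 = -14255961488640568/78075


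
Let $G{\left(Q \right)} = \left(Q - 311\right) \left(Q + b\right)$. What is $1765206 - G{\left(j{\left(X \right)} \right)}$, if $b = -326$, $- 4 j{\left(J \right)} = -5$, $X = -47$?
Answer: $\frac{26633835}{16} \approx 1.6646 \cdot 10^{6}$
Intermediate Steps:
$j{\left(J \right)} = \frac{5}{4}$ ($j{\left(J \right)} = \left(- \frac{1}{4}\right) \left(-5\right) = \frac{5}{4}$)
$G{\left(Q \right)} = \left(-326 + Q\right) \left(-311 + Q\right)$ ($G{\left(Q \right)} = \left(Q - 311\right) \left(Q - 326\right) = \left(-311 + Q\right) \left(-326 + Q\right) = \left(-326 + Q\right) \left(-311 + Q\right)$)
$1765206 - G{\left(j{\left(X \right)} \right)} = 1765206 - \left(101386 + \left(\frac{5}{4}\right)^{2} - \frac{3185}{4}\right) = 1765206 - \left(101386 + \frac{25}{16} - \frac{3185}{4}\right) = 1765206 - \frac{1609461}{16} = \frac{26633835}{16}$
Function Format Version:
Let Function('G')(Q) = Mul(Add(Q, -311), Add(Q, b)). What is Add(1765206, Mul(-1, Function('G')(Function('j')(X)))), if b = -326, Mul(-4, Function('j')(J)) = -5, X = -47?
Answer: Rational(26633835, 16) ≈ 1.6646e+6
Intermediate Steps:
Function('j')(J) = Rational(5, 4) (Function('j')(J) = Mul(Rational(-1, 4), -5) = Rational(5, 4))
Function('G')(Q) = Mul(Add(-326, Q), Add(-311, Q)) (Function('G')(Q) = Mul(Add(Q, -311), Add(Q, -326)) = Mul(Add(-311, Q), Add(-326, Q)) = Mul(Add(-326, Q), Add(-311, Q)))
Add(1765206, Mul(-1, Function('G')(Function('j')(X)))) = Add(1765206, Mul(-1, Add(101386, Pow(Rational(5, 4), 2), Mul(-637, Rational(5, 4))))) = Add(1765206, Mul(-1, Add(101386, Rational(25, 16), Rational(-3185, 4)))) = Add(1765206, Mul(-1, Rational(1609461, 16))) = Add(1765206, Rational(-1609461, 16)) = Rational(26633835, 16)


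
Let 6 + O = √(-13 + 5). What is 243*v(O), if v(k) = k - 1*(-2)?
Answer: -972 + 486*I*√2 ≈ -972.0 + 687.31*I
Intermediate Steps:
O = -6 + 2*I*√2 (O = -6 + √(-13 + 5) = -6 + √(-8) = -6 + 2*I*√2 ≈ -6.0 + 2.8284*I)
v(k) = 2 + k (v(k) = k + 2 = 2 + k)
243*v(O) = 243*(2 + (-6 + 2*I*√2)) = 243*(-4 + 2*I*√2) = -972 + 486*I*√2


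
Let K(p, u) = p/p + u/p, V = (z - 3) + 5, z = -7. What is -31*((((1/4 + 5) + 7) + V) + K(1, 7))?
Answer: -1891/4 ≈ -472.75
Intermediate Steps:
V = -5 (V = (-7 - 3) + 5 = -10 + 5 = -5)
K(p, u) = 1 + u/p
-31*((((1/4 + 5) + 7) + V) + K(1, 7)) = -31*((((1/4 + 5) + 7) - 5) + (1 + 7)/1) = -31*((((1/4 + 5) + 7) - 5) + 1*8) = -31*(((21/4 + 7) - 5) + 8) = -31*((49/4 - 5) + 8) = -31*(29/4 + 8) = -31*61/4 = -1891/4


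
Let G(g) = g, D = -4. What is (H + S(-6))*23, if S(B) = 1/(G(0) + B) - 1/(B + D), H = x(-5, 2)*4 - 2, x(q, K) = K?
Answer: 2047/15 ≈ 136.47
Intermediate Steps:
H = 6 (H = 2*4 - 2 = 8 - 2 = 6)
S(B) = 1/B - 1/(-4 + B) (S(B) = 1/(0 + B) - 1/(B - 4) = 1/B - 1/(-4 + B))
(H + S(-6))*23 = (6 - 4/(-6*(-4 - 6)))*23 = (6 - 4*(-1/6)/(-10))*23 = (6 - 4*(-1/6)*(-1/10))*23 = (6 - 1/15)*23 = (89/15)*23 = 2047/15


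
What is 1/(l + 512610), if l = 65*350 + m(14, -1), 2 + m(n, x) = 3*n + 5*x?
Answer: 1/535395 ≈ 1.8678e-6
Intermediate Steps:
m(n, x) = -2 + 3*n + 5*x (m(n, x) = -2 + (3*n + 5*x) = -2 + 3*n + 5*x)
l = 22785 (l = 65*350 + (-2 + 3*14 + 5*(-1)) = 22750 + (-2 + 42 - 5) = 22750 + 35 = 22785)
1/(l + 512610) = 1/(22785 + 512610) = 1/535395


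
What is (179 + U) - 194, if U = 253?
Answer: 238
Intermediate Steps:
(179 + U) - 194 = (179 + 253) - 194 = 432 - 194 = 238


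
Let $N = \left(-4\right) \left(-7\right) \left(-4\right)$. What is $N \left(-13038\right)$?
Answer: $1460256$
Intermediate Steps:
$N = -112$ ($N = 28 \left(-4\right) = -112$)
$N \left(-13038\right) = \left(-112\right) \left(-13038\right) = 1460256$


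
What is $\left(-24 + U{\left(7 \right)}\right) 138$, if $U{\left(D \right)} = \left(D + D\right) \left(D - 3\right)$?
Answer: $4416$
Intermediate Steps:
$U{\left(D \right)} = 2 D \left(-3 + D\right)$
$\left(-24 + U{\left(7 \right)}\right) 138 = \left(-24 + 2 \cdot 7 \left(-3 + 7\right)\right) 138 = \left(-24 + 2 \cdot 7 \cdot 4\right) 138 = \left(-24 + 56\right) 138 = 32 \cdot 138 = 4416$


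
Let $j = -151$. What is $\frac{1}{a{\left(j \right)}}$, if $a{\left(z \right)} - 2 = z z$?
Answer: $\frac{1}{22803} \approx 4.3854 \cdot 10^{-5}$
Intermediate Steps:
$a{\left(z \right)} = 2 + z^{2}$ ($a{\left(z \right)} = 2 + z z = 2 + z^{2}$)
$\frac{1}{a{\left(j \right)}} = \frac{1}{2 + \left(-151\right)^{2}} = \frac{1}{2 + 22801} = \frac{1}{22803}$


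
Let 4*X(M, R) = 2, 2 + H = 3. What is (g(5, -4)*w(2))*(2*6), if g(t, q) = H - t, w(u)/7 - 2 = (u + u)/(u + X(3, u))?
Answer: -6048/5 ≈ -1209.6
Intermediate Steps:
H = 1 (H = -2 + 3 = 1)
X(M, R) = ½ (X(M, R) = (¼)*2 = ½)
w(u) = 14 + 14*u/(½ + u) (w(u) = 14 + 7*((u + u)/(u + ½)) = 14 + 7*((2*u)/(½ + u)) = 14 + 7*(2*u/(½ + u)) = 14 + 14*u/(½ + u))
g(t, q) = 1 - t
(g(5, -4)*w(2))*(2*6) = ((1 - 1*5)*(14*(1 + 4*2)/(1 + 2*2)))*(2*6) = ((1 - 5)*(14*(1 + 8)/(1 + 4)))*12 = -56*9/5*12 = -4*126/5*12 = -504/5*12 = -6048/5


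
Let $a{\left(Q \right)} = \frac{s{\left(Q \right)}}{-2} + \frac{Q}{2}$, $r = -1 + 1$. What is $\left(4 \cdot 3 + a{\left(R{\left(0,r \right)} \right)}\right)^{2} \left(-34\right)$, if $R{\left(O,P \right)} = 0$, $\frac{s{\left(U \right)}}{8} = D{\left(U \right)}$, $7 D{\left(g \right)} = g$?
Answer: $-4896$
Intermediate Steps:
$r = 0$
$D{\left(g \right)} = \frac{g}{7}$
$s{\left(U \right)} = \frac{8 U}{7}$ ($s{\left(U \right)} = 8 \frac{U}{7} = \frac{8 U}{7}$)
$a{\left(Q \right)} = - \frac{Q}{14}$ ($a{\left(Q \right)} = \frac{\frac{8}{7} Q}{-2} + \frac{Q}{2} = \frac{8 Q}{7} \left(- \frac{1}{2}\right) + Q \frac{1}{2} = - \frac{4 Q}{7} + \frac{Q}{2} = - \frac{Q}{14}$)
$\left(4 \cdot 3 + a{\left(R{\left(0,r \right)} \right)}\right)^{2} \left(-34\right) = \left(4 \cdot 3 - 0\right)^{2} \left(-34\right) = \left(12 + 0\right)^{2} \left(-34\right) = 12^{2} \left(-34\right) = 144 \left(-34\right) = -4896$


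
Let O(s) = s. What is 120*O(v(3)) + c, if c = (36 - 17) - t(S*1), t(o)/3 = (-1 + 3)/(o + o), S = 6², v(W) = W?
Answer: 4547/12 ≈ 378.92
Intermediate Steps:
S = 36
t(o) = 3/o (t(o) = 3*((-1 + 3)/(o + o)) = 3*(2/((2*o))) = 3*(2*(1/(2*o))) = 3/o)
c = 227/12 (c = (36 - 17) - 3/(36*1) = 19 - 3/36 = 19 - 1*1/12 = 19 - 1/12 = 227/12 ≈ 18.917)
120*O(v(3)) + c = 120*3 + 227/12 = 360 + 227/12 = 4547/12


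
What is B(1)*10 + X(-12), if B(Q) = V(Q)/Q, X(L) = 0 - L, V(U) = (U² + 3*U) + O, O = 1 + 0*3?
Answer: 62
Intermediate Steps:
O = 1 (O = 1 + 0 = 1)
V(U) = 1 + U² + 3*U (V(U) = (U² + 3*U) + 1 = 1 + U² + 3*U)
X(L) = -L
B(Q) = (1 + Q² + 3*Q)/Q
B(1)*10 + X(-12) = (3 + 1 + 1/1)*10 - 1*(-12) = (3 + 1 + 1)*10 + 12 = 5*10 + 12 = 50 + 12 = 62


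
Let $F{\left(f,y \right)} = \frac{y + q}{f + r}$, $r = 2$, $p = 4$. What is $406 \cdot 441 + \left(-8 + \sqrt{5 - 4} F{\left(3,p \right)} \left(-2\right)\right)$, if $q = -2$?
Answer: $\frac{895186}{5} \approx 1.7904 \cdot 10^{5}$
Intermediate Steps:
$F{\left(f,y \right)} = \frac{-2 + y}{2 + f}$ ($F{\left(f,y \right)} = \frac{y - 2}{f + 2} = \frac{-2 + y}{2 + f}$)
$406 \cdot 441 + \left(-8 + \sqrt{5 - 4} F{\left(3,p \right)} \left(-2\right)\right) = 406 \cdot 441 - \left(8 - \sqrt{5 - 4} \frac{-2 + 4}{2 + 3} \left(-2\right)\right) = 179046 - \left(8 - \sqrt{1} \cdot \frac{1}{5} \cdot 2 \left(-2\right)\right) = 179046 - \left(8 - 1 \cdot \frac{1}{5} \cdot 2 \left(-2\right)\right) = 179046 - \left(8 - 1 \cdot \frac{2}{5} \left(-2\right)\right) = 179046 + \left(-8 + \frac{2}{5} \left(-2\right)\right) = 179046 - \frac{44}{5} = \frac{895186}{5}$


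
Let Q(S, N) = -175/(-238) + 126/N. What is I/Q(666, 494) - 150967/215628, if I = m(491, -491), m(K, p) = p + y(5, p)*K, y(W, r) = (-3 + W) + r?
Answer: -435672200079499/1793378076 ≈ -2.4293e+5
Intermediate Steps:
y(W, r) = -3 + W + r
m(K, p) = p + K*(2 + p) (m(K, p) = p + (-3 + 5 + p)*K = p + (2 + p)*K = p + K*(2 + p))
I = -240590 (I = -491 + 491*(2 - 491) = -491 + 491*(-489) = -491 - 240099 = -240590)
Q(S, N) = 25/34 + 126/N (Q(S, N) = -175*(-1/238) + 126/N = 25/34 + 126/N)
I/Q(666, 494) - 150967/215628 = -240590/(25/34 + 126/494) - 150967/215628 = -240590/(25/34 + 126*(1/494)) - 150967*1/215628 = -240590/(25/34 + 63/247) - 150967/215628 = -240590/8317/8398 - 150967/215628 = -240590*8398/8317 - 150967/215628 = -2020474820/8317 - 150967/215628 = -435672200079499/1793378076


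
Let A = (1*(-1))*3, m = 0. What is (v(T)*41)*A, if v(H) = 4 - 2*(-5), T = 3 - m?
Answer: -1722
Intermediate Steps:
T = 3 (T = 3 - 1*0 = 3 + 0 = 3)
A = -3 (A = -1*3 = -3)
v(H) = 14 (v(H) = 4 + 10 = 14)
(v(T)*41)*A = (14*41)*(-3) = 574*(-3) = -1722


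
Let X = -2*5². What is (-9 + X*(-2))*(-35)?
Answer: -3185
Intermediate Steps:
X = -50 (X = -2*25 = -50)
(-9 + X*(-2))*(-35) = (-9 - 50*(-2))*(-35) = (-9 + 100)*(-35) = 91*(-35) = -3185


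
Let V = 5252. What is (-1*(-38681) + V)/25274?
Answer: 43933/25274 ≈ 1.7383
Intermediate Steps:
(-1*(-38681) + V)/25274 = (-1*(-38681) + 5252)/25274 = (38681 + 5252)*(1/25274) = 43933*(1/25274) = 43933/25274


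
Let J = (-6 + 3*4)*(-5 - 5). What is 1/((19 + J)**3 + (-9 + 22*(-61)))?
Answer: -1/70272 ≈ -1.4230e-5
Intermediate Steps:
J = -60 (J = (-6 + 12)*(-10) = 6*(-10) = -60)
1/((19 + J)**3 + (-9 + 22*(-61))) = 1/((19 - 60)**3 + (-9 + 22*(-61))) = 1/((-41)**3 + (-9 - 1342)) = 1/(-68921 - 1351) = 1/(-70272) = -1/70272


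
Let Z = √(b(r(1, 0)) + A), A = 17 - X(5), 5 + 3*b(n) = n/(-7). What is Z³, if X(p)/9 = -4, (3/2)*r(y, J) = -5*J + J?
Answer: 154*√462/9 ≈ 367.79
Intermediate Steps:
r(y, J) = -8*J/3 (r(y, J) = 2*(-5*J + J)/3 = 2*(-4*J)/3 = -8*J/3)
X(p) = -36 (X(p) = 9*(-4) = -36)
b(n) = -5/3 - n/21 (b(n) = -5/3 + (n/(-7))/3 = -5/3 + (n*(-⅐))/3 = -5/3 + (-n/7)/3 = -5/3 - n/21)
A = 53 (A = 17 - 1*(-36) = 17 + 36 = 53)
Z = √462/3 (Z = √((-5/3 - (-8)*0/63) + 53) = √((-5/3 - 1/21*0) + 53) = √((-5/3 + 0) + 53) = √(-5/3 + 53) = √(154/3) = √462/3 ≈ 7.1647)
Z³ = (√462/3)³ = 154*√462/9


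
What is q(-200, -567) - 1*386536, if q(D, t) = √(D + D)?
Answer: -386536 + 20*I ≈ -3.8654e+5 + 20.0*I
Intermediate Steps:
q(D, t) = √2*√D (q(D, t) = √(2*D) = √2*√D)
q(-200, -567) - 1*386536 = √2*√(-200) - 1*386536 = √2*(10*I*√2) - 386536 = 20*I - 386536 = -386536 + 20*I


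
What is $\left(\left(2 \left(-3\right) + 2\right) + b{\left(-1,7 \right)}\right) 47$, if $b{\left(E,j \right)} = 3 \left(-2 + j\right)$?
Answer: $517$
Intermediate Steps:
$b{\left(E,j \right)} = -6 + 3 j$
$\left(\left(2 \left(-3\right) + 2\right) + b{\left(-1,7 \right)}\right) 47 = \left(\left(2 \left(-3\right) + 2\right) + \left(-6 + 3 \cdot 7\right)\right) 47 = \left(\left(-6 + 2\right) + \left(-6 + 21\right)\right) 47 = \left(-4 + 15\right) 47 = 11 \cdot 47 = 517$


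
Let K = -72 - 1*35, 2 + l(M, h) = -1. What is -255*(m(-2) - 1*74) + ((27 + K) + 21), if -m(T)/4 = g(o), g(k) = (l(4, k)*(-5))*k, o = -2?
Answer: -11789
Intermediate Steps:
l(M, h) = -3 (l(M, h) = -2 - 1 = -3)
g(k) = 15*k (g(k) = (-3*(-5))*k = 15*k)
K = -107 (K = -72 - 35 = -107)
m(T) = 120 (m(T) = -60*(-2) = -4*(-30) = 120)
-255*(m(-2) - 1*74) + ((27 + K) + 21) = -255*(120 - 1*74) + ((27 - 107) + 21) = -255*(120 - 74) + (-80 + 21) = -255*46 - 59 = -11730 - 59 = -11789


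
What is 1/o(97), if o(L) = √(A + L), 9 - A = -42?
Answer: √37/74 ≈ 0.082199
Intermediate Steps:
A = 51 (A = 9 - 1*(-42) = 9 + 42 = 51)
o(L) = √(51 + L)
1/o(97) = 1/(√(51 + 97)) = 1/(√148) = 1/(2*√37) = √37/74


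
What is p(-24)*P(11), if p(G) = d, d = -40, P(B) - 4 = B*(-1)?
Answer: 280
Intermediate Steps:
P(B) = 4 - B (P(B) = 4 + B*(-1) = 4 - B)
p(G) = -40
p(-24)*P(11) = -40*(4 - 1*11) = -40*(4 - 11) = -40*(-7) = 280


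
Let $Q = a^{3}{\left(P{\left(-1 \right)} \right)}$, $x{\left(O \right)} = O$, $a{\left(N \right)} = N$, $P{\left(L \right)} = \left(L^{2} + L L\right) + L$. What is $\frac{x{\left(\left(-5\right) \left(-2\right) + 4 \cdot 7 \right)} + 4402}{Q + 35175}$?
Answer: $\frac{555}{4397} \approx 0.12622$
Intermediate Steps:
$P{\left(L \right)} = L + 2 L^{2}$ ($P{\left(L \right)} = \left(L^{2} + L^{2}\right) + L = 2 L^{2} + L = L + 2 L^{2}$)
$Q = 1$ ($Q = \left(- (1 + 2 \left(-1\right))\right)^{3} = \left(- (1 - 2)\right)^{3} = \left(\left(-1\right) \left(-1\right)\right)^{3} = 1^{3} = 1$)
$\frac{x{\left(\left(-5\right) \left(-2\right) + 4 \cdot 7 \right)} + 4402}{Q + 35175} = \frac{\left(\left(-5\right) \left(-2\right) + 4 \cdot 7\right) + 4402}{1 + 35175} = \frac{\left(10 + 28\right) + 4402}{35176} = \left(38 + 4402\right) \frac{1}{35176} = 4440 \cdot \frac{1}{35176} = \frac{555}{4397}$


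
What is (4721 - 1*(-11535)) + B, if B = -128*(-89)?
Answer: 27648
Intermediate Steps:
B = 11392
(4721 - 1*(-11535)) + B = (4721 - 1*(-11535)) + 11392 = (4721 + 11535) + 11392 = 16256 + 11392 = 27648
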